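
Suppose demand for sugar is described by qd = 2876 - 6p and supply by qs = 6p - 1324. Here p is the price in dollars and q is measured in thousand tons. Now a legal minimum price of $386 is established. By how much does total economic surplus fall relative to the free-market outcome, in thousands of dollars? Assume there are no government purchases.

Setting quantity demanded equal to quantity supplied, 2876 - 6p = 6p - 1324, gives p* = 350 and q* = 776.
The floor of 386 is above the equilibrium price 350, so it binds.
At p = 386: qd = 2876 - 6·386 = 560 and qs = 6·386 - 1324 = 992.
Quantity traded falls to 560. At q = 560 the demand price is (2876 - 560)/6 = 386 and the supply price is (1324 + 560)/6 = 314.
Deadweight loss = ½ · (386 - 314) · (776 - 560) = ½ · 72 · 216 = 7776.

7776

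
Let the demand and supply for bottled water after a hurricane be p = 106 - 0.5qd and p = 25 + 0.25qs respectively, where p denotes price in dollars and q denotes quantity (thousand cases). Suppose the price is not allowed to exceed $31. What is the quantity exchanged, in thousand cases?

Rearranging demand gives qd = 212 - 2p; rearranging supply gives qs = 4p - 100. Setting quantity demanded equal to quantity supplied, 212 - 2p = 4p - 100, gives p* = 52 and q* = 108.
Since 31 < 52, the ceiling is binding.
At p = 31: qd = 212 - 2·31 = 150 and qs = 4·31 - 100 = 24.
The quantity actually transacted is the short side, supply: 24.

24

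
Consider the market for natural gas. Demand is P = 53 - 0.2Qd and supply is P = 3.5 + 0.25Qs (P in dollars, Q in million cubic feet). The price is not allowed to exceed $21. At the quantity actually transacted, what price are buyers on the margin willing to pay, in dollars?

Rearranging demand gives Qd = 265 - 5P; rearranging supply gives Qs = 4P - 14. Setting quantity demanded equal to quantity supplied, 265 - 5P = 4P - 14, gives P* = 31 and Q* = 110.
Because the ceiling (21) lies below the market-clearing price, it is binding.
At P = 21: Qd = 265 - 5·21 = 160 and Qs = 4·21 - 14 = 70.
Only 70 units reach the market. On the demand curve, the marginal buyer's willingness to pay at Q = 70 is (265 - 70)/5 = 39.

39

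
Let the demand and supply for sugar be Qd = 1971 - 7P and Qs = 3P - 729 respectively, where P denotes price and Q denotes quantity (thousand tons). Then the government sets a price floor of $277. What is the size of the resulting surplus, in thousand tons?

70

Without the control the market clears where 1971 - 7P = 3P - 729, i.e. P* = 270 and Q* = 81.
Since 277 > 270, the floor is binding.
At P = 277: Qd = 1971 - 7·277 = 32 and Qs = 3·277 - 729 = 102.
Surplus = Qs - Qd = 102 - 32 = 70.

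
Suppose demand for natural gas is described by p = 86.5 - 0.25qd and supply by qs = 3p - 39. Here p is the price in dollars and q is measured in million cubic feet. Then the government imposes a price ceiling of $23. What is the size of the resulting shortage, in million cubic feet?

Rearranging demand gives qd = 346 - 4p. Setting quantity demanded equal to quantity supplied, 346 - 4p = 3p - 39, gives p* = 55 and q* = 126.
Because the ceiling (23) lies below the market-clearing price, it is binding.
At p = 23: qd = 346 - 4·23 = 254 and qs = 3·23 - 39 = 30.
Shortage = qd - qs = 254 - 30 = 224.

224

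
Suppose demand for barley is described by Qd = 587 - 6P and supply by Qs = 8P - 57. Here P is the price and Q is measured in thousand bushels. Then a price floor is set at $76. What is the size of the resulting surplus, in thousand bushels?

420

In a free market, 587 - 6P = 8P - 57 gives the equilibrium P* = 46, Q* = 311.
Because the floor (76) lies above the market-clearing price, it is binding.
At P = 76: Qd = 587 - 6·76 = 131 and Qs = 8·76 - 57 = 551.
Surplus = Qs - Qd = 551 - 131 = 420.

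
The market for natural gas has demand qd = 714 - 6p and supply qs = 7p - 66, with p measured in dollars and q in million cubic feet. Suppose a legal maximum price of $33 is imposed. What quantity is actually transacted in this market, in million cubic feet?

165

In a free market, 714 - 6p = 7p - 66 gives the equilibrium p* = 60, q* = 354.
The ceiling of 33 is below the equilibrium price 60, so it binds.
At p = 33: qd = 714 - 6·33 = 516 and qs = 7·33 - 66 = 165.
The quantity actually transacted is the short side, supply: 165.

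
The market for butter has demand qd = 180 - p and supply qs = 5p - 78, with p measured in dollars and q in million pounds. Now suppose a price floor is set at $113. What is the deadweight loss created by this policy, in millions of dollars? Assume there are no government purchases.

Equilibrium: 180 - p = 5p - 78, so 258 = 6p and p* = 43, q* = 137.
The floor of 113 is above the equilibrium price 43, so it binds.
At p = 113: qd = 180 - 113 = 67 and qs = 5·113 - 78 = 487.
Quantity traded falls to 67. At q = 67 the demand price is 180 - 67 = 113 and the supply price is (78 + 67)/5 = 29.
Deadweight loss = ½ · (113 - 29) · (137 - 67) = ½ · 84 · 70 = 2940.

2940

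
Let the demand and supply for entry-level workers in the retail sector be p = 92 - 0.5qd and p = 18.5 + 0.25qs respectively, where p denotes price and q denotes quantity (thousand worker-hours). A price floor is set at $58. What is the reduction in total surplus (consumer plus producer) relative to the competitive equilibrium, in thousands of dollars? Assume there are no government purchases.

337.5

Rearranging demand gives qd = 184 - 2p; rearranging supply gives qs = 4p - 74. Setting quantity demanded equal to quantity supplied, 184 - 2p = 4p - 74, gives p* = 43 and q* = 98.
The floor of 58 is above the equilibrium price 43, so it binds.
At p = 58: qd = 184 - 2·58 = 68 and qs = 4·58 - 74 = 158.
Quantity traded falls to 68. At q = 68 the demand price is (184 - 68)/2 = 58 and the supply price is (74 + 68)/4 = 35.5.
Deadweight loss = ½ · (58 - 35.5) · (98 - 68) = ½ · 22.5 · 30 = 337.5.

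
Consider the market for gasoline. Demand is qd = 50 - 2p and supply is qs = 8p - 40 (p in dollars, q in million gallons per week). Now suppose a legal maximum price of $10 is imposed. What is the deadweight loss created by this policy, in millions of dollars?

0

Equilibrium: 50 - 2p = 8p - 40, so 90 = 10p and p* = 9, q* = 32.
Since 10 is above p* = 9, the ceiling does not bind and the free-market outcome prevails.
Since the control does not bind, no trades are prevented and deadweight loss is zero.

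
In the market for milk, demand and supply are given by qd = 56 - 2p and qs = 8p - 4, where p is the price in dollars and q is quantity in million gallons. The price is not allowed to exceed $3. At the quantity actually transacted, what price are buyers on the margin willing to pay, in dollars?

18

Equilibrium: 56 - 2p = 8p - 4, so 60 = 10p and p* = 6, q* = 44.
Since 3 < 6, the ceiling is binding.
At p = 3: qd = 56 - 2·3 = 50 and qs = 8·3 - 4 = 20.
Only 20 units reach the market. On the demand curve, the marginal buyer's willingness to pay at q = 20 is (56 - 20)/2 = 18.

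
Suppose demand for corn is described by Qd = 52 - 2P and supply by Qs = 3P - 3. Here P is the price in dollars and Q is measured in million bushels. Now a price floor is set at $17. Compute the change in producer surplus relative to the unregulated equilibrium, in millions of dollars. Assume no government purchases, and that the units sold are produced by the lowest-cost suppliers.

84

In a free market, 52 - 2P = 3P - 3 gives the equilibrium P* = 11, Q* = 30.
Since 17 > 11, the floor is binding.
At P = 17: Qd = 52 - 2·17 = 18 and Qs = 3·17 - 3 = 48.
Producer surplus without the control is ½ · (11 - 1) · 30 = 150.
With the floor, 18 units are sold at 17. The supply price at Q = 18 is 7, so PS = ½ · [(17 - 1) + (17 - 7)] · 18 = 234.
Change in producer surplus = 234 - 150 = 84.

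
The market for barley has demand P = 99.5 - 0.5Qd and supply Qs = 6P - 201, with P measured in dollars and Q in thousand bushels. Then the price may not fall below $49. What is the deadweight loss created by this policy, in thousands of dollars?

Rearranging demand gives Qd = 199 - 2P. In a free market, 199 - 2P = 6P - 201 gives the equilibrium P* = 50, Q* = 99.
Since 49 is below P* = 50, the floor does not bind and the free-market outcome prevails.
Since the control does not bind, no trades are prevented and deadweight loss is zero.

0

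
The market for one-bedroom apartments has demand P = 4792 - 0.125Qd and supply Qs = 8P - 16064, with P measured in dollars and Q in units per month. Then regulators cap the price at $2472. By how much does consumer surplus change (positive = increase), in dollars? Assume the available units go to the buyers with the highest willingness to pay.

Rearranging demand gives Qd = 38336 - 8P. Setting quantity demanded equal to quantity supplied, 38336 - 8P = 8P - 16064, gives P* = 3400 and Q* = 11136.
Because the ceiling (2472) lies below the market-clearing price, it is binding.
At P = 2472: Qd = 38336 - 8·2472 = 18560 and Qs = 8·2472 - 16064 = 3712.
Consumer surplus without the control is ½ · (4792 - 3400) · 11136 = 7750656.
With the ceiling, 3712 units are sold at 2472 (assume they go to the highest-value buyers). The demand price at Q = 3712 is 4328, so CS = ½ · [(4792 - 2472) + (4328 - 2472)] · 3712 = 7750656.
Change in consumer surplus = 7750656 - 7750656 = 0.

0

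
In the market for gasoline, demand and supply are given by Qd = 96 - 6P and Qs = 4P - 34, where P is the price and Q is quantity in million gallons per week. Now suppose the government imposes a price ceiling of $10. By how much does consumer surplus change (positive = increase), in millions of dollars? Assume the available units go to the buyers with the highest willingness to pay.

In a free market, 96 - 6P = 4P - 34 gives the equilibrium P* = 13, Q* = 18.
Because the ceiling (10) lies below the market-clearing price, it is binding.
At P = 10: Qd = 96 - 6·10 = 36 and Qs = 4·10 - 34 = 6.
Consumer surplus without the control is ½ · (16 - 13) · 18 = 27.
With the ceiling, 6 units are sold at 10 (assume they go to the highest-value buyers). The demand price at Q = 6 is 15, so CS = ½ · [(16 - 10) + (15 - 10)] · 6 = 33.
Change in consumer surplus = 33 - 27 = 6.

6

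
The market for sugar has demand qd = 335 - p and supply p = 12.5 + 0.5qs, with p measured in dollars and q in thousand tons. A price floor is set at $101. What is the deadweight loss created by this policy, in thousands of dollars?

Rearranging supply gives qs = 2p - 25. In a free market, 335 - p = 2p - 25 gives the equilibrium p* = 120, q* = 215.
The floor of 101 is below the equilibrium price 120, so it is not binding; the market clears at p* = 120, q* = 215.
Since the control does not bind, no trades are prevented and deadweight loss is zero.

0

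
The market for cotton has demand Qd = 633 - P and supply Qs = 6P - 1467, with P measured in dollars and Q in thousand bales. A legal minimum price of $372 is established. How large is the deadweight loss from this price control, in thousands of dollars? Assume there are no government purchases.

In a free market, 633 - P = 6P - 1467 gives the equilibrium P* = 300, Q* = 333.
The floor of 372 is above the equilibrium price 300, so it binds.
At P = 372: Qd = 633 - 372 = 261 and Qs = 6·372 - 1467 = 765.
Quantity traded falls to 261. At Q = 261 the demand price is 633 - 261 = 372 and the supply price is (1467 + 261)/6 = 288.
Deadweight loss = ½ · (372 - 288) · (333 - 261) = ½ · 84 · 72 = 3024.

3024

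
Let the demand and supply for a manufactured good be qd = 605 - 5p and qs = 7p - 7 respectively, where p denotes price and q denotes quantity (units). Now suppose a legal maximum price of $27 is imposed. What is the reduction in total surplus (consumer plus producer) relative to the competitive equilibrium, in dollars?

Equilibrium: 605 - 5p = 7p - 7, so 612 = 12p and p* = 51, q* = 350.
Since 27 < 51, the ceiling is binding.
At p = 27: qd = 605 - 5·27 = 470 and qs = 7·27 - 7 = 182.
Quantity traded falls to 182. At q = 182 the demand price is (605 - 182)/5 = 84.6 and the supply price is (7 + 182)/7 = 27.
Deadweight loss = ½ · (84.6 - 27) · (350 - 182) = ½ · 57.6 · 168 = 4838.4.

4838.4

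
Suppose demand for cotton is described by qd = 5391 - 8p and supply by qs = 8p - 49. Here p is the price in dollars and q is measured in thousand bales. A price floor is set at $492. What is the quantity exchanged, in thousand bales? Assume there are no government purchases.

Equilibrium: 5391 - 8p = 8p - 49, so 5440 = 16p and p* = 340, q* = 2671.
The floor of 492 is above the equilibrium price 340, so it binds.
At p = 492: qd = 5391 - 8·492 = 1455 and qs = 8·492 - 49 = 3887.
The quantity actually transacted is the short side, demand: 1455.

1455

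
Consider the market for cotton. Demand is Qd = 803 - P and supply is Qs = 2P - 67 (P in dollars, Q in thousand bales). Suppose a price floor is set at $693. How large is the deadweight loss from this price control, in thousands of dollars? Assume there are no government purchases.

121806.75

Equilibrium: 803 - P = 2P - 67, so 870 = 3P and P* = 290, Q* = 513.
The floor of 693 is above the equilibrium price 290, so it binds.
At P = 693: Qd = 803 - 693 = 110 and Qs = 2·693 - 67 = 1319.
Quantity traded falls to 110. At Q = 110 the demand price is 803 - 110 = 693 and the supply price is (67 + 110)/2 = 88.5.
Deadweight loss = ½ · (693 - 88.5) · (513 - 110) = ½ · 604.5 · 403 = 121806.75.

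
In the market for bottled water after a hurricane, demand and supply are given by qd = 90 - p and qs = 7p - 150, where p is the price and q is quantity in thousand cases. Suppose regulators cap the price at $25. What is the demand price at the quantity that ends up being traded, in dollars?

65

Equilibrium: 90 - p = 7p - 150, so 240 = 8p and p* = 30, q* = 60.
Since 25 < 30, the ceiling is binding.
At p = 25: qd = 90 - 25 = 65 and qs = 7·25 - 150 = 25.
Only 25 units reach the market. On the demand curve, the marginal buyer's willingness to pay at q = 25 is (90 - 25) = 65.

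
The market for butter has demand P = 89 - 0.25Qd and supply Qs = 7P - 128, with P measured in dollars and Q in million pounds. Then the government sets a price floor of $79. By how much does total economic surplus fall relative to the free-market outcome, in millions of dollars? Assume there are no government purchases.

3850

Rearranging demand gives Qd = 356 - 4P. Without the control the market clears where 356 - 4P = 7P - 128, i.e. P* = 44 and Q* = 180.
Since 79 > 44, the floor is binding.
At P = 79: Qd = 356 - 4·79 = 40 and Qs = 7·79 - 128 = 425.
Quantity traded falls to 40. At Q = 40 the demand price is (356 - 40)/4 = 79 and the supply price is (128 + 40)/7 = 24.
Deadweight loss = ½ · (79 - 24) · (180 - 40) = ½ · 55 · 140 = 3850.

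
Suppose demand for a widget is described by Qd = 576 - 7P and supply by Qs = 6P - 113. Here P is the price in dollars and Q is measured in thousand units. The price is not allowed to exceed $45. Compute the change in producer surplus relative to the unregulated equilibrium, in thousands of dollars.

Setting quantity demanded equal to quantity supplied, 576 - 7P = 6P - 113, gives P* = 53 and Q* = 205.
Since 45 < 53, the ceiling is binding.
At P = 45: Qd = 576 - 7·45 = 261 and Qs = 6·45 - 113 = 157.
Producer surplus without the control is ½ · (53 - 113/6) · 205 = 42025/12.
With the ceiling, producers sell 157 units at 45, so PS = ½ · (45 - 113/6) · 157 = 24649/12.
Change in producer surplus = 24649/12 - 42025/12 = -1448.

-1448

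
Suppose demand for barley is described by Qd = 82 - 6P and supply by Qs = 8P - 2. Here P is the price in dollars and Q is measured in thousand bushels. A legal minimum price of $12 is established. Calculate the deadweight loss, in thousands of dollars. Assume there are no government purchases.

Equilibrium: 82 - 6P = 8P - 2, so 84 = 14P and P* = 6, Q* = 46.
Because the floor (12) lies above the market-clearing price, it is binding.
At P = 12: Qd = 82 - 6·12 = 10 and Qs = 8·12 - 2 = 94.
Quantity traded falls to 10. At Q = 10 the demand price is (82 - 10)/6 = 12 and the supply price is (2 + 10)/8 = 1.5.
Deadweight loss = ½ · (12 - 1.5) · (46 - 10) = ½ · 10.5 · 36 = 189.

189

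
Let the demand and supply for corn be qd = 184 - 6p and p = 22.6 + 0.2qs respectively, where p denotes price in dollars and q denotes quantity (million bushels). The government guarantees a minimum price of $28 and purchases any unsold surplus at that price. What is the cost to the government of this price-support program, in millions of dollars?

308

Rearranging supply gives qs = 5p - 113. Without the control the market clears where 184 - 6p = 5p - 113, i.e. p* = 27 and q* = 22.
Since 28 > 27, the floor is binding.
At p = 28: qd = 184 - 6·28 = 16 and qs = 5·28 - 113 = 27.
Surplus = qs - qd = 11.
Government expenditure = surplus × support price = 11 × 28 = 308.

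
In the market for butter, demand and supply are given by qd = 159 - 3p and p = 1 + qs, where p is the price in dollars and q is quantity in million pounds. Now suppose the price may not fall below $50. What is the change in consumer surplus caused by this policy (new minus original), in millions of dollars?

Rearranging supply gives qs = p - 1. Equilibrium: 159 - 3p = p - 1, so 160 = 4p and p* = 40, q* = 39.
Because the floor (50) lies above the market-clearing price, it is binding.
At p = 50: qd = 159 - 3·50 = 9 and qs = 50 - 1 = 49.
Consumer surplus without the control is ½ · (53 - 40) · 39 = 253.5.
With the floor, consumers buy 9 units at 50, so CS = ½ · (53 - 50) · 9 = 13.5.
Change in consumer surplus = 13.5 - 253.5 = -240.

-240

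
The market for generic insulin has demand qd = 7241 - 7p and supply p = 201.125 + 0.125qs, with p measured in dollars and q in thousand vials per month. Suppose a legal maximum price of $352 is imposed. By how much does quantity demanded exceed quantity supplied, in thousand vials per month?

Rearranging supply gives qs = 8p - 1609. Without the control the market clears where 7241 - 7p = 8p - 1609, i.e. p* = 590 and q* = 3111.
Because the ceiling (352) lies below the market-clearing price, it is binding.
At p = 352: qd = 7241 - 7·352 = 4777 and qs = 8·352 - 1609 = 1207.
Shortage = qd - qs = 4777 - 1207 = 3570.

3570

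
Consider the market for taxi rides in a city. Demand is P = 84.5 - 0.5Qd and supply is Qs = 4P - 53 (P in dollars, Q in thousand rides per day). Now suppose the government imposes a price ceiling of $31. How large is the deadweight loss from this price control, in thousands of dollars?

216

Rearranging demand gives Qd = 169 - 2P. Equilibrium: 169 - 2P = 4P - 53, so 222 = 6P and P* = 37, Q* = 95.
Because the ceiling (31) lies below the market-clearing price, it is binding.
At P = 31: Qd = 169 - 2·31 = 107 and Qs = 4·31 - 53 = 71.
Quantity traded falls to 71. At Q = 71 the demand price is (169 - 71)/2 = 49 and the supply price is (53 + 71)/4 = 31.
Deadweight loss = ½ · (49 - 31) · (95 - 71) = ½ · 18 · 24 = 216.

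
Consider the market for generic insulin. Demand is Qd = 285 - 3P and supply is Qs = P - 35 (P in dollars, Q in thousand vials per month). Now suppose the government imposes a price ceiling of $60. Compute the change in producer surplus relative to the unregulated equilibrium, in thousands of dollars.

-700

In a free market, 285 - 3P = P - 35 gives the equilibrium P* = 80, Q* = 45.
The ceiling of 60 is below the equilibrium price 80, so it binds.
At P = 60: Qd = 285 - 3·60 = 105 and Qs = 60 - 35 = 25.
Producer surplus without the control is ½ · (80 - 35) · 45 = 1012.5.
With the ceiling, producers sell 25 units at 60, so PS = ½ · (60 - 35) · 25 = 312.5.
Change in producer surplus = 312.5 - 1012.5 = -700.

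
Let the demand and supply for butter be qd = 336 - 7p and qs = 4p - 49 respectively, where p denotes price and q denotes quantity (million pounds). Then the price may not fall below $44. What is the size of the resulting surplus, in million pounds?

99

In a free market, 336 - 7p = 4p - 49 gives the equilibrium p* = 35, q* = 91.
Since 44 > 35, the floor is binding.
At p = 44: qd = 336 - 7·44 = 28 and qs = 4·44 - 49 = 127.
Surplus = qs - qd = 127 - 28 = 99.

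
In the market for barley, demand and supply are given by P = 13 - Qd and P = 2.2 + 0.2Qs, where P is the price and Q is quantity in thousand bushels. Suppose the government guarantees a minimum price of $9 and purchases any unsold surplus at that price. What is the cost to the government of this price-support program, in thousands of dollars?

Rearranging demand gives Qd = 13 - P; rearranging supply gives Qs = 5P - 11. Equilibrium: 13 - P = 5P - 11, so 24 = 6P and P* = 4, Q* = 9.
The floor of 9 is above the equilibrium price 4, so it binds.
At P = 9: Qd = 13 - 9 = 4 and Qs = 5·9 - 11 = 34.
Surplus = Qs - Qd = 30.
Government expenditure = surplus × support price = 30 × 9 = 270.

270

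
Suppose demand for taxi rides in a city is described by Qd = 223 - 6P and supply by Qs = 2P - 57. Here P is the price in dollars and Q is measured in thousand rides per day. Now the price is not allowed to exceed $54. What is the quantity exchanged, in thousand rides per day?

13

In a free market, 223 - 6P = 2P - 57 gives the equilibrium P* = 35, Q* = 13.
Since 54 is above P* = 35, the ceiling does not bind and the free-market outcome prevails.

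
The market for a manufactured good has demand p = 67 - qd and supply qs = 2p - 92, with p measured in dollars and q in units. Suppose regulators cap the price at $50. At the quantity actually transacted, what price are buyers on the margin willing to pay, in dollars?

Rearranging demand gives qd = 67 - p. Equilibrium: 67 - p = 2p - 92, so 159 = 3p and p* = 53, q* = 14.
Because the ceiling (50) lies below the market-clearing price, it is binding.
At p = 50: qd = 67 - 50 = 17 and qs = 2·50 - 92 = 8.
Only 8 units reach the market. On the demand curve, the marginal buyer's willingness to pay at q = 8 is (67 - 8) = 59.

59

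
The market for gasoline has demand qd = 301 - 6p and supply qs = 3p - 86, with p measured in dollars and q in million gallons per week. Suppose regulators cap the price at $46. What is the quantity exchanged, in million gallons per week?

In a free market, 301 - 6p = 3p - 86 gives the equilibrium p* = 43, q* = 43.
The ceiling of 46 is above the equilibrium price 43, so it is not binding; the market clears at p* = 43, q* = 43.

43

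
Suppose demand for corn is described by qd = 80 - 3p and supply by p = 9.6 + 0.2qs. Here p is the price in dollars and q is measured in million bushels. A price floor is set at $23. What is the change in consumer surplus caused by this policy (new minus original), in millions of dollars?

Rearranging supply gives qs = 5p - 48. Equilibrium: 80 - 3p = 5p - 48, so 128 = 8p and p* = 16, q* = 32.
The floor of 23 is above the equilibrium price 16, so it binds.
At p = 23: qd = 80 - 3·23 = 11 and qs = 5·23 - 48 = 67.
Consumer surplus without the control is ½ · (80/3 - 16) · 32 = 512/3.
With the floor, consumers buy 11 units at 23, so CS = ½ · (80/3 - 23) · 11 = 121/6.
Change in consumer surplus = 121/6 - 512/3 = -150.5.

-150.5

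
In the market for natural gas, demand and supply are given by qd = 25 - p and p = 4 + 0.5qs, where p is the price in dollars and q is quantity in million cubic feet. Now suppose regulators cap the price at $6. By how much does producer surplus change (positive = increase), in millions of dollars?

Rearranging supply gives qs = 2p - 8. Equilibrium: 25 - p = 2p - 8, so 33 = 3p and p* = 11, q* = 14.
Since 6 < 11, the ceiling is binding.
At p = 6: qd = 25 - 6 = 19 and qs = 2·6 - 8 = 4.
Producer surplus without the control is ½ · (11 - 4) · 14 = 49.
With the ceiling, producers sell 4 units at 6, so PS = ½ · (6 - 4) · 4 = 4.
Change in producer surplus = 4 - 49 = -45.

-45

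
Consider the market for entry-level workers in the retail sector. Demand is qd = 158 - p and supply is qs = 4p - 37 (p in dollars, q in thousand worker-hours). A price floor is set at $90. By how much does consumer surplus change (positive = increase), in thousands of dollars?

Without the control the market clears where 158 - p = 4p - 37, i.e. p* = 39 and q* = 119.
Because the floor (90) lies above the market-clearing price, it is binding.
At p = 90: qd = 158 - 90 = 68 and qs = 4·90 - 37 = 323.
Consumer surplus without the control is ½ · (158 - 39) · 119 = 7080.5.
With the floor, consumers buy 68 units at 90, so CS = ½ · (158 - 90) · 68 = 2312.
Change in consumer surplus = 2312 - 7080.5 = -4768.5.

-4768.5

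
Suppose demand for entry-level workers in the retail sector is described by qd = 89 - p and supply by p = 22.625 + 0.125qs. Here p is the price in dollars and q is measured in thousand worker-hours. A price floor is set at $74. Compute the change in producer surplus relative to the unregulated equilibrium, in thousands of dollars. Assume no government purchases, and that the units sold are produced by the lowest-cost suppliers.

Rearranging supply gives qs = 8p - 181. Setting quantity demanded equal to quantity supplied, 89 - p = 8p - 181, gives p* = 30 and q* = 59.
Because the floor (74) lies above the market-clearing price, it is binding.
At p = 74: qd = 89 - 74 = 15 and qs = 8·74 - 181 = 411.
Producer surplus without the control is ½ · (30 - 22.625) · 59 = 217.5625.
With the floor, 15 units are sold at 74. The supply price at q = 15 is 24.5, so PS = ½ · [(74 - 22.625) + (74 - 24.5)] · 15 = 756.5625.
Change in producer surplus = 756.5625 - 217.5625 = 539.

539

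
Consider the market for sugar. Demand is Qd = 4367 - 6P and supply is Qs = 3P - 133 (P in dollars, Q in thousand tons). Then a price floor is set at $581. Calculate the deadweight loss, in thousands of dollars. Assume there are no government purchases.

Setting quantity demanded equal to quantity supplied, 4367 - 6P = 3P - 133, gives P* = 500 and Q* = 1367.
Since 581 > 500, the floor is binding.
At P = 581: Qd = 4367 - 6·581 = 881 and Qs = 3·581 - 133 = 1610.
Quantity traded falls to 881. At Q = 881 the demand price is (4367 - 881)/6 = 581 and the supply price is (133 + 881)/3 = 338.
Deadweight loss = ½ · (581 - 338) · (1367 - 881) = ½ · 243 · 486 = 59049.

59049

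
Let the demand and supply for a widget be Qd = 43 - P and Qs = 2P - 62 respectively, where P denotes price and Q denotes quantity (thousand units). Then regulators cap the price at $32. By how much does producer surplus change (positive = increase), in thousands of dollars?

-15

Setting quantity demanded equal to quantity supplied, 43 - P = 2P - 62, gives P* = 35 and Q* = 8.
The ceiling of 32 is below the equilibrium price 35, so it binds.
At P = 32: Qd = 43 - 32 = 11 and Qs = 2·32 - 62 = 2.
Producer surplus without the control is ½ · (35 - 31) · 8 = 16.
With the ceiling, producers sell 2 units at 32, so PS = ½ · (32 - 31) · 2 = 1.
Change in producer surplus = 1 - 16 = -15.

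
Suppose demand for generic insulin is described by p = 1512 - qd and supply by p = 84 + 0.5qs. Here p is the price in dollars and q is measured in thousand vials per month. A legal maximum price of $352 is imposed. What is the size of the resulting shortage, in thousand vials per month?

Rearranging demand gives qd = 1512 - p; rearranging supply gives qs = 2p - 168. In a free market, 1512 - p = 2p - 168 gives the equilibrium p* = 560, q* = 952.
Because the ceiling (352) lies below the market-clearing price, it is binding.
At p = 352: qd = 1512 - 352 = 1160 and qs = 2·352 - 168 = 536.
Shortage = qd - qs = 1160 - 536 = 624.

624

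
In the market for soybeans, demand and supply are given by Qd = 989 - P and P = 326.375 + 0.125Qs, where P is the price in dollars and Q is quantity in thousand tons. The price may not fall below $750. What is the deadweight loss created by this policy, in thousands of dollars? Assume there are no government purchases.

Rearranging supply gives Qs = 8P - 2611. Setting quantity demanded equal to quantity supplied, 989 - P = 8P - 2611, gives P* = 400 and Q* = 589.
Since 750 > 400, the floor is binding.
At P = 750: Qd = 989 - 750 = 239 and Qs = 8·750 - 2611 = 3389.
Quantity traded falls to 239. At Q = 239 the demand price is 989 - 239 = 750 and the supply price is (2611 + 239)/8 = 356.25.
Deadweight loss = ½ · (750 - 356.25) · (589 - 239) = ½ · 393.75 · 350 = 68906.25.

68906.25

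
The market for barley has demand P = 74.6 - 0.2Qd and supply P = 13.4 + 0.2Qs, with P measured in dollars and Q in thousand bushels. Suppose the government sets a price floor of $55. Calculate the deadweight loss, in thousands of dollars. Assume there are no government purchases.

Rearranging demand gives Qd = 373 - 5P; rearranging supply gives Qs = 5P - 67. Equilibrium: 373 - 5P = 5P - 67, so 440 = 10P and P* = 44, Q* = 153.
The floor of 55 is above the equilibrium price 44, so it binds.
At P = 55: Qd = 373 - 5·55 = 98 and Qs = 5·55 - 67 = 208.
Quantity traded falls to 98. At Q = 98 the demand price is (373 - 98)/5 = 55 and the supply price is (67 + 98)/5 = 33.
Deadweight loss = ½ · (55 - 33) · (153 - 98) = ½ · 22 · 55 = 605.

605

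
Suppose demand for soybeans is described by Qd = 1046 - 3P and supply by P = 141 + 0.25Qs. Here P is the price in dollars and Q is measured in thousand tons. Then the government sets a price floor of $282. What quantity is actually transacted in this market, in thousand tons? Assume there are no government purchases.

Rearranging supply gives Qs = 4P - 564. Setting quantity demanded equal to quantity supplied, 1046 - 3P = 4P - 564, gives P* = 230 and Q* = 356.
Since 282 > 230, the floor is binding.
At P = 282: Qd = 1046 - 3·282 = 200 and Qs = 4·282 - 564 = 564.
The quantity actually transacted is the short side, demand: 200.

200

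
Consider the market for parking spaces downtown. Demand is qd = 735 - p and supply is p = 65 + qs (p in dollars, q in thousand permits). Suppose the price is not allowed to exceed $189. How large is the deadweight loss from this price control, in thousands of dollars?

44521

Rearranging supply gives qs = p - 65. Without the control the market clears where 735 - p = p - 65, i.e. p* = 400 and q* = 335.
Because the ceiling (189) lies below the market-clearing price, it is binding.
At p = 189: qd = 735 - 189 = 546 and qs = 189 - 65 = 124.
Quantity traded falls to 124. At q = 124 the demand price is 735 - 124 = 611 and the supply price is 65 + 124 = 189.
Deadweight loss = ½ · (611 - 189) · (335 - 124) = ½ · 422 · 211 = 44521.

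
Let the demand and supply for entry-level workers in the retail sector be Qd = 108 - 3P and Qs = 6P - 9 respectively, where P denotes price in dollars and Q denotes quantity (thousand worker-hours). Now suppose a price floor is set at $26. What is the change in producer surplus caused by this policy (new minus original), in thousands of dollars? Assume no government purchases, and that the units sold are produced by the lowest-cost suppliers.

Without the control the market clears where 108 - 3P = 6P - 9, i.e. P* = 13 and Q* = 69.
Because the floor (26) lies above the market-clearing price, it is binding.
At P = 26: Qd = 108 - 3·26 = 30 and Qs = 6·26 - 9 = 147.
Producer surplus without the control is ½ · (13 - 1.5) · 69 = 396.75.
With the floor, 30 units are sold at 26. The supply price at Q = 30 is 6.5, so PS = ½ · [(26 - 1.5) + (26 - 6.5)] · 30 = 660.
Change in producer surplus = 660 - 396.75 = 263.25.

263.25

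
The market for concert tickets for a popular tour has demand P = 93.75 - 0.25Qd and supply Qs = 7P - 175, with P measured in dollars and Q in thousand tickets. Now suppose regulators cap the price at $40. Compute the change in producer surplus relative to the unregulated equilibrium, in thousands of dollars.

Rearranging demand gives Qd = 375 - 4P. In a free market, 375 - 4P = 7P - 175 gives the equilibrium P* = 50, Q* = 175.
Because the ceiling (40) lies below the market-clearing price, it is binding.
At P = 40: Qd = 375 - 4·40 = 215 and Qs = 7·40 - 175 = 105.
Producer surplus without the control is ½ · (50 - 25) · 175 = 2187.5.
With the ceiling, producers sell 105 units at 40, so PS = ½ · (40 - 25) · 105 = 787.5.
Change in producer surplus = 787.5 - 2187.5 = -1400.

-1400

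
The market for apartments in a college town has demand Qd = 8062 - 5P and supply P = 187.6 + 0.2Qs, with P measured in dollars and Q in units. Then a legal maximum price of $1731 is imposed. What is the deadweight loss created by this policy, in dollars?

Rearranging supply gives Qs = 5P - 938. Equilibrium: 8062 - 5P = 5P - 938, so 9000 = 10P and P* = 900, Q* = 3562.
Since 1731 is above P* = 900, the ceiling does not bind and the free-market outcome prevails.
Since the control does not bind, no trades are prevented and deadweight loss is zero.

0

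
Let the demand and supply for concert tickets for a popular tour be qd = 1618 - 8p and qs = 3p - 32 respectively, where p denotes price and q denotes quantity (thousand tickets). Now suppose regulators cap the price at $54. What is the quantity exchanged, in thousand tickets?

130

Setting quantity demanded equal to quantity supplied, 1618 - 8p = 3p - 32, gives p* = 150 and q* = 418.
Because the ceiling (54) lies below the market-clearing price, it is binding.
At p = 54: qd = 1618 - 8·54 = 1186 and qs = 3·54 - 32 = 130.
The quantity actually transacted is the short side, supply: 130.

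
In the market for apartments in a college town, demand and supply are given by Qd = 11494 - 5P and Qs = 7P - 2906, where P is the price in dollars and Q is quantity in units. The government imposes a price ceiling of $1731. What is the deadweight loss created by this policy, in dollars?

0

Equilibrium: 11494 - 5P = 7P - 2906, so 14400 = 12P and P* = 1200, Q* = 5494.
Since 1731 is above P* = 1200, the ceiling does not bind and the free-market outcome prevails.
Since the control does not bind, no trades are prevented and deadweight loss is zero.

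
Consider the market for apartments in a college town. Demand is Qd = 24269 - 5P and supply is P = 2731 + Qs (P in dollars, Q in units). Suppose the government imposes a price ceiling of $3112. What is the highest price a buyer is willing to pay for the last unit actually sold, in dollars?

Rearranging supply gives Qs = P - 2731. In a free market, 24269 - 5P = P - 2731 gives the equilibrium P* = 4500, Q* = 1769.
The ceiling of 3112 is below the equilibrium price 4500, so it binds.
At P = 3112: Qd = 24269 - 5·3112 = 8709 and Qs = 3112 - 2731 = 381.
Only 381 units reach the market. On the demand curve, the marginal buyer's willingness to pay at Q = 381 is (24269 - 381)/5 = 4777.6.

4777.6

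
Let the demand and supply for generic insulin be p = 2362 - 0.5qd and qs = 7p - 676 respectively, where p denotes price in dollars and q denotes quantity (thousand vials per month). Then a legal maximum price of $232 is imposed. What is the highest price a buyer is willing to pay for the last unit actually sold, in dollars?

Rearranging demand gives qd = 4724 - 2p. Setting quantity demanded equal to quantity supplied, 4724 - 2p = 7p - 676, gives p* = 600 and q* = 3524.
Since 232 < 600, the ceiling is binding.
At p = 232: qd = 4724 - 2·232 = 4260 and qs = 7·232 - 676 = 948.
Only 948 units reach the market. On the demand curve, the marginal buyer's willingness to pay at q = 948 is (4724 - 948)/2 = 1888.

1888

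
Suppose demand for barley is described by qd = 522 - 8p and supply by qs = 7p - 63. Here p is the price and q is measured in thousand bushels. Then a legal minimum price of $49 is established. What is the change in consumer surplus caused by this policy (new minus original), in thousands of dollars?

Equilibrium: 522 - 8p = 7p - 63, so 585 = 15p and p* = 39, q* = 210.
Since 49 > 39, the floor is binding.
At p = 49: qd = 522 - 8·49 = 130 and qs = 7·49 - 63 = 280.
Consumer surplus without the control is ½ · (65.25 - 39) · 210 = 2756.25.
With the floor, consumers buy 130 units at 49, so CS = ½ · (65.25 - 49) · 130 = 1056.25.
Change in consumer surplus = 1056.25 - 2756.25 = -1700.

-1700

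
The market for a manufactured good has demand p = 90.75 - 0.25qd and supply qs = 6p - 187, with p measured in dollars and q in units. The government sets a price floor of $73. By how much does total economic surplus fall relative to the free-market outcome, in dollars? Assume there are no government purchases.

Rearranging demand gives qd = 363 - 4p. Setting quantity demanded equal to quantity supplied, 363 - 4p = 6p - 187, gives p* = 55 and q* = 143.
The floor of 73 is above the equilibrium price 55, so it binds.
At p = 73: qd = 363 - 4·73 = 71 and qs = 6·73 - 187 = 251.
Quantity traded falls to 71. At q = 71 the demand price is (363 - 71)/4 = 73 and the supply price is (187 + 71)/6 = 43.
Deadweight loss = ½ · (73 - 43) · (143 - 71) = ½ · 30 · 72 = 1080.

1080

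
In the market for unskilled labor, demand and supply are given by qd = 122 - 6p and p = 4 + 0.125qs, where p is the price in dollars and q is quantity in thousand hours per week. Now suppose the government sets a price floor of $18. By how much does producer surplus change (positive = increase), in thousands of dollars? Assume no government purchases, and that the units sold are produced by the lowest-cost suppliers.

-12.25

Rearranging supply gives qs = 8p - 32. Equilibrium: 122 - 6p = 8p - 32, so 154 = 14p and p* = 11, q* = 56.
Because the floor (18) lies above the market-clearing price, it is binding.
At p = 18: qd = 122 - 6·18 = 14 and qs = 8·18 - 32 = 112.
Producer surplus without the control is ½ · (11 - 4) · 56 = 196.
With the floor, 14 units are sold at 18. The supply price at q = 14 is 5.75, so PS = ½ · [(18 - 4) + (18 - 5.75)] · 14 = 183.75.
Change in producer surplus = 183.75 - 196 = -12.25.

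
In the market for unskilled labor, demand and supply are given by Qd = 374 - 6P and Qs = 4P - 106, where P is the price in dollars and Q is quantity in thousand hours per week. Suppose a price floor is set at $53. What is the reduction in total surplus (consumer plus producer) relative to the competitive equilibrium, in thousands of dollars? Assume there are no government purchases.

187.5

Equilibrium: 374 - 6P = 4P - 106, so 480 = 10P and P* = 48, Q* = 86.
The floor of 53 is above the equilibrium price 48, so it binds.
At P = 53: Qd = 374 - 6·53 = 56 and Qs = 4·53 - 106 = 106.
Quantity traded falls to 56. At Q = 56 the demand price is (374 - 56)/6 = 53 and the supply price is (106 + 56)/4 = 40.5.
Deadweight loss = ½ · (53 - 40.5) · (86 - 56) = ½ · 12.5 · 30 = 187.5.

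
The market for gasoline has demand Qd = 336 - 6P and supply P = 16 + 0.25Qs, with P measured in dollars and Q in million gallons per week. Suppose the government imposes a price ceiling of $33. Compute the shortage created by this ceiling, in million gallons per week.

70

Rearranging supply gives Qs = 4P - 64. Setting quantity demanded equal to quantity supplied, 336 - 6P = 4P - 64, gives P* = 40 and Q* = 96.
The ceiling of 33 is below the equilibrium price 40, so it binds.
At P = 33: Qd = 336 - 6·33 = 138 and Qs = 4·33 - 64 = 68.
Shortage = Qd - Qs = 138 - 68 = 70.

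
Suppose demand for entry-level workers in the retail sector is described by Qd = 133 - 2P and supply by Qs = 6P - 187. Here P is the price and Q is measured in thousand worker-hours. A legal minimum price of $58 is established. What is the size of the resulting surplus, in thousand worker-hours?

144

Without the control the market clears where 133 - 2P = 6P - 187, i.e. P* = 40 and Q* = 53.
The floor of 58 is above the equilibrium price 40, so it binds.
At P = 58: Qd = 133 - 2·58 = 17 and Qs = 6·58 - 187 = 161.
Surplus = Qs - Qd = 161 - 17 = 144.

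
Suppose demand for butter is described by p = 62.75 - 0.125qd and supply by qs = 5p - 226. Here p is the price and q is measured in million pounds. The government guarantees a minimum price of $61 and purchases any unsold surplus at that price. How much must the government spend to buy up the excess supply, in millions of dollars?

Rearranging demand gives qd = 502 - 8p. In a free market, 502 - 8p = 5p - 226 gives the equilibrium p* = 56, q* = 54.
Because the floor (61) lies above the market-clearing price, it is binding.
At p = 61: qd = 502 - 8·61 = 14 and qs = 5·61 - 226 = 79.
Surplus = qs - qd = 65.
Government expenditure = surplus × support price = 65 × 61 = 3965.

3965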